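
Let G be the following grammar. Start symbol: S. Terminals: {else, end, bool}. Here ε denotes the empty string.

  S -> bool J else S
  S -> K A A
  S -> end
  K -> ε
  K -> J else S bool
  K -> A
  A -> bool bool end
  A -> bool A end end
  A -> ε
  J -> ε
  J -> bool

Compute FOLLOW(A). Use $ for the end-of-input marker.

FIRST(A) = {ε, bool}
FIRST(J) = {ε, bool}
FIRST(K) = {ε, bool, else}  (via J else S bool, A)
FIRST(S) = {ε, bool, else, end}  (via K A A)
FOLLOW(S) includes $ since S is the start symbol.
FOLLOW(S): in S->bool J else S, the suffix after S is empty (adds nothing new); in K->J else S bool, S is followed by bool with FIRST {bool}. Thus FOLLOW(S) = {$, bool}.
FOLLOW(K): in S->K A A, K is followed by A A with FIRST {ε, bool}; in S->K A A, the suffix after K is nullable, so FOLLOW(K) ⊇ FOLLOW(S) = {$, bool}. Thus FOLLOW(K) = {$, bool}.
FOLLOW(A): in S->K A A (occurrence 1), A is followed by A with FIRST {ε, bool}; in S->K A A (occurrence 1), the suffix after A is nullable, so FOLLOW(A) ⊇ FOLLOW(S) = {$, bool}; in S->K A A (occurrence 2), the suffix after A is empty, so FOLLOW(A) ⊇ FOLLOW(S) = {$, bool}; in K->A, the suffix after A is empty, so FOLLOW(A) ⊇ FOLLOW(K) = {$, bool}; in A->bool A end end, A is followed by end end with FIRST {end}. Thus FOLLOW(A) = {$, bool, end}.
FOLLOW(J): in S->bool J else S, J is followed by else S with FIRST {else}; in K->J else S bool, J is followed by else S bool with FIRST {else}. Thus FOLLOW(J) = {else}.

{$, bool, end}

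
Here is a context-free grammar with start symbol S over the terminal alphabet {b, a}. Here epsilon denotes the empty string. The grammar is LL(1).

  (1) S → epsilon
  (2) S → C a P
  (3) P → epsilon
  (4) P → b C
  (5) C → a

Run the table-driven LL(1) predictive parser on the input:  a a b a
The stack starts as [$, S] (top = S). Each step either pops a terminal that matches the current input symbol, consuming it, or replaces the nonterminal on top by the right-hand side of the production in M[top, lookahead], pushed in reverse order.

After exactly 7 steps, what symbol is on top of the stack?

a

step 1: stack=$ S  input=a a b a $  — expand S → C a P
step 2: stack=$ P a C  input=a a b a $  — expand C → a
step 3: stack=$ P a a  input=a a b a $  — match a
step 4: stack=$ P a  input=a b a $  — match a
step 5: stack=$ P  input=b a $  — expand P → b C
step 6: stack=$ C b  input=b a $  — match b
step 7: stack=$ C  input=a $  — expand C → a
Stack after step 7: $ a (top = a).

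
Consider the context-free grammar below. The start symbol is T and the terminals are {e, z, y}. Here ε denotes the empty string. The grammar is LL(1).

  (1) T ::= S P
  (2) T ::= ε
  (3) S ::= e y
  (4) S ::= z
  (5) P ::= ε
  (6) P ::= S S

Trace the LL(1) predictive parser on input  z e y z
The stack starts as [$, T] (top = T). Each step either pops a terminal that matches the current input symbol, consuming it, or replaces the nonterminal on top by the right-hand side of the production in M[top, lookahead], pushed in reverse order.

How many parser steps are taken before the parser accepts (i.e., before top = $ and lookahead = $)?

9

step 1: stack=$ T  input=z e y z $  — expand T ::= S P
step 2: stack=$ P S  input=z e y z $  — expand S ::= z
step 3: stack=$ P z  input=z e y z $  — match z
step 4: stack=$ P  input=e y z $  — expand P ::= S S
step 5: stack=$ S S  input=e y z $  — expand S ::= e y
step 6: stack=$ S y e  input=e y z $  — match e
step 7: stack=$ S y  input=y z $  — match y
step 8: stack=$ S  input=z $  — expand S ::= z
step 9: stack=$ z  input=z $  — match z
Accept reached after 9 steps.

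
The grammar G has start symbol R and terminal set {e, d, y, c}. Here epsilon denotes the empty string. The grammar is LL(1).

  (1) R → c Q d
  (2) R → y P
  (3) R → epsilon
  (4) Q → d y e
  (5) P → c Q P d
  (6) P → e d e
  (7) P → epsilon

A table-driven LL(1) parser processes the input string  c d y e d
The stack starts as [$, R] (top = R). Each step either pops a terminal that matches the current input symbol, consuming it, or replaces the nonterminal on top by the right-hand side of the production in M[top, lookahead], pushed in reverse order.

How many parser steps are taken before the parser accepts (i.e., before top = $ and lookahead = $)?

     Stack      Input        Action
  1  $ R        c d y e d $  expand R → c Q d
  2  $ d Q c    c d y e d $  match c
  3  $ d Q      d y e d $    expand Q → d y e
  4  $ d e y d  d y e d $    match d
  5  $ d e y    y e d $      match y
  6  $ d e      e d $        match e
  7  $ d        d $          match d
Accept reached after 7 steps.

7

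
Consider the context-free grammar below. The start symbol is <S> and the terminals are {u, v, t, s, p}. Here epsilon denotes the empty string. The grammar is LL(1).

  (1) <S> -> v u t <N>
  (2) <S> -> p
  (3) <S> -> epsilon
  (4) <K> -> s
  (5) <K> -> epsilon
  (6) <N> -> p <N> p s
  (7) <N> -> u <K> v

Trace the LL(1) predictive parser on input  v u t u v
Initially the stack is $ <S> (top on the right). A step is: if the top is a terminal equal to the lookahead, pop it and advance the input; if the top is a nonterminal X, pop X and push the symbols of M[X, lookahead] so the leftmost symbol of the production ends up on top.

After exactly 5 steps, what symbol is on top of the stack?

     Stack        Input        Action
  1  $ <S>        v u t u v $  expand <S> -> v u t <N>
  2  $ <N> t u v  v u t u v $  match v
  3  $ <N> t u    u t u v $    match u
  4  $ <N> t      t u v $      match t
  5  $ <N>        u v $        expand <N> -> u <K> v
Stack after step 5: $ v <K> u (top = u).

u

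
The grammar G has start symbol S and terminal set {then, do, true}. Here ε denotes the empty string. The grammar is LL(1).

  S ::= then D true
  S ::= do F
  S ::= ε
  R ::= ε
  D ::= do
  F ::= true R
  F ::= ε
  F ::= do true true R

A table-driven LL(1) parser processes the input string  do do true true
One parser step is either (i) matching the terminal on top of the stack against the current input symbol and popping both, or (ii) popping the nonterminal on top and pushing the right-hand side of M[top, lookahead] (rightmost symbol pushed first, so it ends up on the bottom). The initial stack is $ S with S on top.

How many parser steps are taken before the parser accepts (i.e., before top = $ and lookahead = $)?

7

     Stack             Input              Action
  1  $ S               do do true true $  expand S ::= do F
  2  $ F do            do do true true $  match do
  3  $ F               do true true $     expand F ::= do true true R
  4  $ R true true do  do true true $     match do
  5  $ R true true     true true $        match true
  6  $ R true          true $             match true
  7  $ R               $                  expand R ::= ε
Accept reached after 7 steps.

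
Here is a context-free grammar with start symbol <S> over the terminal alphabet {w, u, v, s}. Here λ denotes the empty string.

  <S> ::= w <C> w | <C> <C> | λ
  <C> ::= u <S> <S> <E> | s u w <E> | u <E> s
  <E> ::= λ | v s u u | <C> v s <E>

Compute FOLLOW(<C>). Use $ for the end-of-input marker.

{$, s, u, v, w}

FIRST(<C>): from <C>::=u <S> <S> <E> we get {u}; from <C>::=s u w <E> we get {s}; from <C>::=u <E> s we get {u}. So FIRST(<C>) = {s, u}.
FIRST(<S>): from <S>::=w <C> w we get {w}; from <S>::=<C> <C> we get {s, u}; from <S>::=λ we get {λ}. So FIRST(<S>) = {λ, s, u, w}.
FIRST(<E>): from <E>::=λ we get {λ}; from <E>::=v s u u we get {v}; from <E>::=<C> v s <E> we get {s, u}. So FIRST(<E>) = {λ, s, u, v}.
FOLLOW(<S>) includes $ since <S> is the start symbol.
FOLLOW(<S>): in <C>::=u <S> <S> <E> (occurrence 1), <S> is followed by <S> <E> with FIRST {λ, s, u, v, w}; in <C>::=u <S> <S> <E> (occurrence 1), the suffix after <S> is nullable, so FOLLOW(<S>) ⊇ FOLLOW(<C>) = {$, s, u, v, w}; in <C>::=u <S> <S> <E> (occurrence 2), <S> is followed by <E> with FIRST {λ, s, u, v}; in <C>::=u <S> <S> <E> (occurrence 2), the suffix after <S> is nullable, so FOLLOW(<S>) ⊇ FOLLOW(<C>) = {$, s, u, v, w}. Thus FOLLOW(<S>) = {$, s, u, v, w}.
FOLLOW(<C>): in <S>::=w <C> w, <C> is followed by w with FIRST {w}; in <S>::=<C> <C> (occurrence 1), <C> is followed by <C> with FIRST {s, u}; in <S>::=<C> <C> (occurrence 2), the suffix after <C> is empty, so FOLLOW(<C>) ⊇ FOLLOW(<S>) = {$, s, u, v, w}; in <E>::=<C> v s <E>, <C> is followed by v s <E> with FIRST {v}. Thus FOLLOW(<C>) = {$, s, u, v, w}.
FOLLOW(<E>): in <C>::=u <S> <S> <E>, the suffix after <E> is empty, so FOLLOW(<E>) ⊇ FOLLOW(<C>) = {$, s, u, v, w}; in <C>::=s u w <E>, the suffix after <E> is empty, so FOLLOW(<E>) ⊇ FOLLOW(<C>) = {$, s, u, v, w}; in <C>::=u <E> s, <E> is followed by s with FIRST {s}; in <E>::=<C> v s <E>, the suffix after <E> is empty (adds nothing new). Thus FOLLOW(<E>) = {$, s, u, v, w}.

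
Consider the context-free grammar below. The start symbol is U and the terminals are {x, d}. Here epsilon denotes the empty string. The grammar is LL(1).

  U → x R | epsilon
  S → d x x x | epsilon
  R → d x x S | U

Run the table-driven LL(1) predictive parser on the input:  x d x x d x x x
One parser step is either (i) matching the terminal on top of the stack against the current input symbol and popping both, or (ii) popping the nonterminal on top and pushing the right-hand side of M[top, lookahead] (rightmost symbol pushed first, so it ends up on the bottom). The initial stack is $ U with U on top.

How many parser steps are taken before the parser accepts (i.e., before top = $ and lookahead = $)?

11

step 1: stack=$ U  input=x d x x d x x x $  — expand U → x R
step 2: stack=$ R x  input=x d x x d x x x $  — match x
step 3: stack=$ R  input=d x x d x x x $  — expand R → d x x S
step 4: stack=$ S x x d  input=d x x d x x x $  — match d
step 5: stack=$ S x x  input=x x d x x x $  — match x
step 6: stack=$ S x  input=x d x x x $  — match x
step 7: stack=$ S  input=d x x x $  — expand S → d x x x
step 8: stack=$ x x x d  input=d x x x $  — match d
step 9: stack=$ x x x  input=x x x $  — match x
step 10: stack=$ x x  input=x x $  — match x
step 11: stack=$ x  input=x $  — match x
Accept reached after 11 steps.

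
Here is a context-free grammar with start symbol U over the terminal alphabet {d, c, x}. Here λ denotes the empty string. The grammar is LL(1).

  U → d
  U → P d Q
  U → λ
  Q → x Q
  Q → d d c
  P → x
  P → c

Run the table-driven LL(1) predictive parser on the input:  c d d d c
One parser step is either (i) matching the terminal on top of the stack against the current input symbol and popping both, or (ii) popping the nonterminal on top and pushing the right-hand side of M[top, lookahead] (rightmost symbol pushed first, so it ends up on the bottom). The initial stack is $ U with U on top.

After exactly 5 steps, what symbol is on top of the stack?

     Stack    Input        Action
  1  $ U      c d d d c $  expand U → P d Q
  2  $ Q d P  c d d d c $  expand P → c
  3  $ Q d c  c d d d c $  match c
  4  $ Q d    d d d c $    match d
  5  $ Q      d d c $      expand Q → d d c
Stack after step 5: $ c d d (top = d).

d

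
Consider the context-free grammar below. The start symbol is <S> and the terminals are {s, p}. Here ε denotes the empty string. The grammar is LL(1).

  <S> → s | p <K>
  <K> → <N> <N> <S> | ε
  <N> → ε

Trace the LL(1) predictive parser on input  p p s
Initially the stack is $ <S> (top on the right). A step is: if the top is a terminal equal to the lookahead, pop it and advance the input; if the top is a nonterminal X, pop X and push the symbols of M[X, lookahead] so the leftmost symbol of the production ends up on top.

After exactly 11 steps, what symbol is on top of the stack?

s

step 1: stack=$ <S>  input=p p s $  — expand <S> → p <K>
step 2: stack=$ <K> p  input=p p s $  — match p
step 3: stack=$ <K>  input=p s $  — expand <K> → <N> <N> <S>
step 4: stack=$ <S> <N> <N>  input=p s $  — expand <N> → ε
step 5: stack=$ <S> <N>  input=p s $  — expand <N> → ε
step 6: stack=$ <S>  input=p s $  — expand <S> → p <K>
step 7: stack=$ <K> p  input=p s $  — match p
step 8: stack=$ <K>  input=s $  — expand <K> → <N> <N> <S>
step 9: stack=$ <S> <N> <N>  input=s $  — expand <N> → ε
step 10: stack=$ <S> <N>  input=s $  — expand <N> → ε
step 11: stack=$ <S>  input=s $  — expand <S> → s
Stack after step 11: $ s (top = s).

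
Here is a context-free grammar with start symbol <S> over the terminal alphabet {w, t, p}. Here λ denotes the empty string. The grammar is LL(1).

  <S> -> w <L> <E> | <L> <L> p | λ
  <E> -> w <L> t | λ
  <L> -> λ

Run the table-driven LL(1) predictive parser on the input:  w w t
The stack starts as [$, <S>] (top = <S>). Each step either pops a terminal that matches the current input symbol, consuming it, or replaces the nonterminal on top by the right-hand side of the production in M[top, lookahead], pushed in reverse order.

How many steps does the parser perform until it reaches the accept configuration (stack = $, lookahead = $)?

     Stack        Input    Action
  1  $ <S>        w w t $  expand <S> -> w <L> <E>
  2  $ <E> <L> w  w w t $  match w
  3  $ <E> <L>    w t $    expand <L> -> λ
  4  $ <E>        w t $    expand <E> -> w <L> t
  5  $ t <L> w    w t $    match w
  6  $ t <L>      t $      expand <L> -> λ
  7  $ t          t $      match t
Accept reached after 7 steps.

7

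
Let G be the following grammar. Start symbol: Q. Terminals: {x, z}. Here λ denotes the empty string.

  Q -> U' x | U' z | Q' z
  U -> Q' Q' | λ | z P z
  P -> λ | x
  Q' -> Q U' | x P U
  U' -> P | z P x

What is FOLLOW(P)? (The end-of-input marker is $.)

FIRST(P) = {λ, x}
FIRST(U') = {λ, x, z}  (via P)
FIRST(Q) = {x, z}  (via U' x, U' z, Q' z)
FIRST(Q') = {x, z}  (via Q U')
FIRST(U) = {λ, x, z}  (via Q' Q')
FOLLOW(Q) includes $ since Q is the start symbol.
FOLLOW(Q): in Q'->Q U', Q is followed by U' with FIRST {λ, x, z}; in Q'->Q U', the suffix after Q is nullable, so FOLLOW(Q) ⊇ FOLLOW(Q') = {x, z}. Thus FOLLOW(Q) = {$, x, z}.
FOLLOW(U): in Q'->x P U, the suffix after U is empty, so FOLLOW(U) ⊇ FOLLOW(Q') = {x, z}. Thus FOLLOW(U) = {x, z}.
FOLLOW(Q'): in Q->Q' z, Q' is followed by z with FIRST {z}; in U->Q' Q' (occurrence 1), Q' is followed by Q' with FIRST {x, z}; in U->Q' Q' (occurrence 2), the suffix after Q' is empty, so FOLLOW(Q') ⊇ FOLLOW(U) = {x, z}. Thus FOLLOW(Q') = {x, z}.
FOLLOW(U'): in Q->U' x, U' is followed by x with FIRST {x}; in Q->U' z, U' is followed by z with FIRST {z}; in Q'->Q U', the suffix after U' is empty, so FOLLOW(U') ⊇ FOLLOW(Q') = {x, z}. Thus FOLLOW(U') = {x, z}.
FOLLOW(P): in U->z P z, P is followed by z with FIRST {z}; in Q'->x P U, P is followed by U with FIRST {λ, x, z}; in Q'->x P U, the suffix after P is nullable, so FOLLOW(P) ⊇ FOLLOW(Q') = {x, z}; in U'->P, the suffix after P is empty, so FOLLOW(P) ⊇ FOLLOW(U') = {x, z}; in U'->z P x, P is followed by x with FIRST {x}. Thus FOLLOW(P) = {x, z}.

{x, z}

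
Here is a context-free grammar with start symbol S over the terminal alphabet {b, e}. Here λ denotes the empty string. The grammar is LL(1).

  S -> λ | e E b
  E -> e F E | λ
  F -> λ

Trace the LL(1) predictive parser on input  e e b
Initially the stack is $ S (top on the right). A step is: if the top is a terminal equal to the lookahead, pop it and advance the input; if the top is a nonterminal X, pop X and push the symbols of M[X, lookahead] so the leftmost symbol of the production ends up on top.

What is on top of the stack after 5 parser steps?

E

step 1: stack=$ S  input=e e b $  — expand S -> e E b
step 2: stack=$ b E e  input=e e b $  — match e
step 3: stack=$ b E  input=e b $  — expand E -> e F E
step 4: stack=$ b E F e  input=e b $  — match e
step 5: stack=$ b E F  input=b $  — expand F -> λ
Stack after step 5: $ b E (top = E).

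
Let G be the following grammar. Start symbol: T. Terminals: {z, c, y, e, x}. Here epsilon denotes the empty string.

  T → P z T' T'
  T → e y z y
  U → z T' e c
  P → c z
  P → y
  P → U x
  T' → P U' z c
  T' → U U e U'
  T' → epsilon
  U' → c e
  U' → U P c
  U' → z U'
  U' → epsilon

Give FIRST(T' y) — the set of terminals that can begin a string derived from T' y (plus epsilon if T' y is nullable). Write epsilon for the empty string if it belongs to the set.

{c, y, z}

FIRST(U): from U→z T' e c we get {z}. So FIRST(U) = {z}.
FIRST(P): from P→c z we get {c}; from P→y we get {y}; from P→U x we get {z}. So FIRST(P) = {c, y, z}.
FIRST(U'): from U'→c e we get {c}; from U'→U P c we get {z}; from U'→z U' we get {z}; from U'→epsilon we get {epsilon}. So FIRST(U') = {epsilon, c, z}.
FIRST(T): from T→P z T' T' we get {c, y, z}; from T→e y z y we get {e}. So FIRST(T) = {c, e, y, z}.
FIRST(T'): from T'→P U' z c we get {c, y, z}; from T'→U U e U' we get {z}; from T'→epsilon we get {epsilon}. So FIRST(T') = {epsilon, c, y, z}.
FIRST(T' y): take FIRST of each symbol in turn, carrying on past any symbol whose FIRST contains epsilon; result {c, y, z}.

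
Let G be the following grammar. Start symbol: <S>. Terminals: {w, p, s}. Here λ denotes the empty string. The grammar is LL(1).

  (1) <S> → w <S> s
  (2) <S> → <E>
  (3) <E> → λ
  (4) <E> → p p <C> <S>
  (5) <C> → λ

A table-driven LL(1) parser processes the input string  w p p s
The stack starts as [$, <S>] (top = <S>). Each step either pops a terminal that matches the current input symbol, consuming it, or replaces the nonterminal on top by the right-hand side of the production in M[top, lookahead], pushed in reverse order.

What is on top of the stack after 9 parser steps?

s

step 1: stack=$ <S>  input=w p p s $  — expand <S> → w <S> s
step 2: stack=$ s <S> w  input=w p p s $  — match w
step 3: stack=$ s <S>  input=p p s $  — expand <S> → <E>
step 4: stack=$ s <E>  input=p p s $  — expand <E> → p p <C> <S>
step 5: stack=$ s <S> <C> p p  input=p p s $  — match p
step 6: stack=$ s <S> <C> p  input=p s $  — match p
step 7: stack=$ s <S> <C>  input=s $  — expand <C> → λ
step 8: stack=$ s <S>  input=s $  — expand <S> → <E>
step 9: stack=$ s <E>  input=s $  — expand <E> → λ
Stack after step 9: $ s (top = s).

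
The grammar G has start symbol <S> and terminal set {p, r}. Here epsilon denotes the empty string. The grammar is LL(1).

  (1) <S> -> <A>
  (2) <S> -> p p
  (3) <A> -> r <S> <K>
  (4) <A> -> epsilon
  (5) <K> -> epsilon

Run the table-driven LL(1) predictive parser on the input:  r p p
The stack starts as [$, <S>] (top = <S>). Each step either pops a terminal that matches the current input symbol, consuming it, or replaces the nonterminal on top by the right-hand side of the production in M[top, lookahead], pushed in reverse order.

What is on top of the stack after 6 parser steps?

<K>

step 1: stack=$ <S>  input=r p p $  — expand <S> -> <A>
step 2: stack=$ <A>  input=r p p $  — expand <A> -> r <S> <K>
step 3: stack=$ <K> <S> r  input=r p p $  — match r
step 4: stack=$ <K> <S>  input=p p $  — expand <S> -> p p
step 5: stack=$ <K> p p  input=p p $  — match p
step 6: stack=$ <K> p  input=p $  — match p
Stack after step 6: $ <K> (top = <K>).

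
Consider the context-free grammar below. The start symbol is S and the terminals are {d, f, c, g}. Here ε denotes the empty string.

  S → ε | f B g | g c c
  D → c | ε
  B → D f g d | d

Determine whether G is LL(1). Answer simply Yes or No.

FIRST(S) = {ε, f, g}
FIRST(D) = {ε, c}
FIRST(B) = {c, d, f}
FOLLOW(S) = {$}
FOLLOW(D) = {f}
FOLLOW(B) = {g}
Each cell of M receives at most one production.

Yes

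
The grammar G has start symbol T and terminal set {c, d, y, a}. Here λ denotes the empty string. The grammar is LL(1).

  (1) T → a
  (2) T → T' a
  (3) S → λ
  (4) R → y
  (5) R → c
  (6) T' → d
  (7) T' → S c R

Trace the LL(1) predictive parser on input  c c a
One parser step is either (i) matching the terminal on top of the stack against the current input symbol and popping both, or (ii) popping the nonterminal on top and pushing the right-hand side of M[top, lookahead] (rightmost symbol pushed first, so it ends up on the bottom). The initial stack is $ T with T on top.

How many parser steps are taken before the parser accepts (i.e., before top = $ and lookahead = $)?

7

step 1: stack=$ T  input=c c a $  — expand T → T' a
step 2: stack=$ a T'  input=c c a $  — expand T' → S c R
step 3: stack=$ a R c S  input=c c a $  — expand S → λ
step 4: stack=$ a R c  input=c c a $  — match c
step 5: stack=$ a R  input=c a $  — expand R → c
step 6: stack=$ a c  input=c a $  — match c
step 7: stack=$ a  input=a $  — match a
Accept reached after 7 steps.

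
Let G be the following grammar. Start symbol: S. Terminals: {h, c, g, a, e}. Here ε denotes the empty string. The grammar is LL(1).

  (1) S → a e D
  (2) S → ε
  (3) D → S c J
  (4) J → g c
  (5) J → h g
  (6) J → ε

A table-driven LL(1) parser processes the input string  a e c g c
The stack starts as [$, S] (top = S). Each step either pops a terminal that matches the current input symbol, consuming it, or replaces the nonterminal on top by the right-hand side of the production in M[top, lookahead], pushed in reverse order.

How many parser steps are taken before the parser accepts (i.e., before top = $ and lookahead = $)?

9

     Stack    Input        Action
  1  $ S      a e c g c $  expand S → a e D
  2  $ D e a  a e c g c $  match a
  3  $ D e    e c g c $    match e
  4  $ D      c g c $      expand D → S c J
  5  $ J c S  c g c $      expand S → ε
  6  $ J c    c g c $      match c
  7  $ J      g c $        expand J → g c
  8  $ c g    g c $        match g
  9  $ c      c $          match c
Accept reached after 9 steps.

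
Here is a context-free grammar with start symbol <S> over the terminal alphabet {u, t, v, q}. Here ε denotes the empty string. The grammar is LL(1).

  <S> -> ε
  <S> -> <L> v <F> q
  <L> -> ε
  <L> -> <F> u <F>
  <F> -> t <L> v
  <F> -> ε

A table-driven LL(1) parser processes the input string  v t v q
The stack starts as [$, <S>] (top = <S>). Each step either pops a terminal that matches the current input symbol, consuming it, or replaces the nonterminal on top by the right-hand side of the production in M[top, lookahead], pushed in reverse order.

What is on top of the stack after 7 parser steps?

q

     Stack          Input      Action
  1  $ <S>          v t v q $  expand <S> -> <L> v <F> q
  2  $ q <F> v <L>  v t v q $  expand <L> -> ε
  3  $ q <F> v      v t v q $  match v
  4  $ q <F>        t v q $    expand <F> -> t <L> v
  5  $ q v <L> t    t v q $    match t
  6  $ q v <L>      v q $      expand <L> -> ε
  7  $ q v          v q $      match v
Stack after step 7: $ q (top = q).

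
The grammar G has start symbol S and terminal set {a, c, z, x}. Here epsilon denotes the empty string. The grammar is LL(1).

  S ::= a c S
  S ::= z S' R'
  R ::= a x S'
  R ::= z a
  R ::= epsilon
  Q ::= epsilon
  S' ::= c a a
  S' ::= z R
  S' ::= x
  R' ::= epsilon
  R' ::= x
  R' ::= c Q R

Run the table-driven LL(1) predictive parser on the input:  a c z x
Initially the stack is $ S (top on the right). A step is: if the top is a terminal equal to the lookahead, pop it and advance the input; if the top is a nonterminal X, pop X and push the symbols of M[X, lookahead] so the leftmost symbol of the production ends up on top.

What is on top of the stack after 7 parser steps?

step 1: stack=$ S  input=a c z x $  — expand S ::= a c S
step 2: stack=$ S c a  input=a c z x $  — match a
step 3: stack=$ S c  input=c z x $  — match c
step 4: stack=$ S  input=z x $  — expand S ::= z S' R'
step 5: stack=$ R' S' z  input=z x $  — match z
step 6: stack=$ R' S'  input=x $  — expand S' ::= x
step 7: stack=$ R' x  input=x $  — match x
Stack after step 7: $ R' (top = R').

R'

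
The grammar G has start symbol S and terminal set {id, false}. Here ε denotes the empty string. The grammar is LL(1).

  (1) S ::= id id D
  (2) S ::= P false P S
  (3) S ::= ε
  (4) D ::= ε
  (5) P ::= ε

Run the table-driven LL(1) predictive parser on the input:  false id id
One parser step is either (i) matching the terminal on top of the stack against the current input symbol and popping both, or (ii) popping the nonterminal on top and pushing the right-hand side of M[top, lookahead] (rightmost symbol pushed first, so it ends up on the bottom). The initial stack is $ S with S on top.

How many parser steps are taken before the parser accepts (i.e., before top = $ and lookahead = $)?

8

step 1: stack=$ S  input=false id id $  — expand S ::= P false P S
step 2: stack=$ S P false P  input=false id id $  — expand P ::= ε
step 3: stack=$ S P false  input=false id id $  — match false
step 4: stack=$ S P  input=id id $  — expand P ::= ε
step 5: stack=$ S  input=id id $  — expand S ::= id id D
step 6: stack=$ D id id  input=id id $  — match id
step 7: stack=$ D id  input=id $  — match id
step 8: stack=$ D  input=$  — expand D ::= ε
Accept reached after 8 steps.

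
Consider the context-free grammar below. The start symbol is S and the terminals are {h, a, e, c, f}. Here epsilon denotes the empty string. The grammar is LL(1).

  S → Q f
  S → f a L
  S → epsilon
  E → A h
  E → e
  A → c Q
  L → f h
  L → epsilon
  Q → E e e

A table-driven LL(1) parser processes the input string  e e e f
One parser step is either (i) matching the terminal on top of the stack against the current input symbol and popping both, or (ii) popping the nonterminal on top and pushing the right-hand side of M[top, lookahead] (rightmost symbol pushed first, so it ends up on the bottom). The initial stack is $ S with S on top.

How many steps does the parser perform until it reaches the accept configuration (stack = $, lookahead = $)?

7

     Stack      Input      Action
  1  $ S        e e e f $  expand S → Q f
  2  $ f Q      e e e f $  expand Q → E e e
  3  $ f e e E  e e e f $  expand E → e
  4  $ f e e e  e e e f $  match e
  5  $ f e e    e e f $    match e
  6  $ f e      e f $      match e
  7  $ f        f $        match f
Accept reached after 7 steps.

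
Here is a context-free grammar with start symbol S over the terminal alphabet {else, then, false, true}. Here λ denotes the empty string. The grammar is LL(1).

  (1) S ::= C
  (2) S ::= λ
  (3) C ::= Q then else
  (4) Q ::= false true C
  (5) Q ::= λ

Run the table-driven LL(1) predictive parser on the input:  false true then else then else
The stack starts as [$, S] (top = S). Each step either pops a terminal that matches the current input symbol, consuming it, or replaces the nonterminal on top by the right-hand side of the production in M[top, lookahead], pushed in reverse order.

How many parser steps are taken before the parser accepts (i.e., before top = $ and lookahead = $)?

      Stack                     Input                             Action
   1  $ S                       false true then else then else $  expand S ::= C
   2  $ C                       false true then else then else $  expand C ::= Q then else
   3  $ else then Q             false true then else then else $  expand Q ::= false true C
   4  $ else then C true false  false true then else then else $  match false
   5  $ else then C true        true then else then else $        match true
   6  $ else then C             then else then else $             expand C ::= Q then else
   7  $ else then else then Q   then else then else $             expand Q ::= λ
   8  $ else then else then     then else then else $             match then
   9  $ else then else          else then else $                  match else
  10  $ else then               then else $                       match then
  11  $ else                    else $                            match else
Accept reached after 11 steps.

11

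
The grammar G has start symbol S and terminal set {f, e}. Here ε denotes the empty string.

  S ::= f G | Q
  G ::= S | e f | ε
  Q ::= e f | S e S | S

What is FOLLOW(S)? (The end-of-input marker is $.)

{$, e}

FIRST(S): from S::=f G we get {f}; from S::=Q we get {e, f}. So FIRST(S) = {e, f}.
FIRST(G): from G::=S we get {e, f}; from G::=e f we get {e}; from G::=ε we get {ε}. So FIRST(G) = {ε, e, f}.
FIRST(Q): from Q::=e f we get {e}; from Q::=S e S we get {e, f}; from Q::=S we get {e, f}. So FIRST(Q) = {e, f}.
FOLLOW(S) includes $ since S is the start symbol.
FOLLOW(S): in G::=S, the suffix after S is empty, so FOLLOW(S) ⊇ FOLLOW(G) = {$, e}; in Q::=S e S (occurrence 1), S is followed by e S with FIRST {e}; in Q::=S e S (occurrence 2), the suffix after S is empty, so FOLLOW(S) ⊇ FOLLOW(Q) = {$, e}; in Q::=S, the suffix after S is empty, so FOLLOW(S) ⊇ FOLLOW(Q) = {$, e}. Thus FOLLOW(S) = {$, e}.
FOLLOW(G): in S::=f G, the suffix after G is empty, so FOLLOW(G) ⊇ FOLLOW(S) = {$, e}. Thus FOLLOW(G) = {$, e}.
FOLLOW(Q): in S::=Q, the suffix after Q is empty, so FOLLOW(Q) ⊇ FOLLOW(S) = {$, e}. Thus FOLLOW(Q) = {$, e}.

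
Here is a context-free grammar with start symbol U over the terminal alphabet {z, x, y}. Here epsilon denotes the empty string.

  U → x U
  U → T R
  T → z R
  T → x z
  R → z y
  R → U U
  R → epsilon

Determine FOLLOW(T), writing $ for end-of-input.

{$, x, z}

FIRST(T) = {x, z}
FIRST(U) = {x, z}  (via T R)
FIRST(R) = {epsilon, x, z}  (via U U)
FOLLOW(U) includes $ since U is the start symbol.
FOLLOW(U): in U→x U, the suffix after U is empty (adds nothing new); in R→U U (occurrence 1), U is followed by U with FIRST {x, z}; in R→U U (occurrence 2), the suffix after U is empty, so FOLLOW(U) ⊇ FOLLOW(R) = {$, x, z}. Thus FOLLOW(U) = {$, x, z}.
FOLLOW(T): in U→T R, T is followed by R with FIRST {epsilon, x, z}; in U→T R, the suffix after T is nullable, so FOLLOW(T) ⊇ FOLLOW(U) = {$, x, z}. Thus FOLLOW(T) = {$, x, z}.
FOLLOW(R): in U→T R, the suffix after R is empty, so FOLLOW(R) ⊇ FOLLOW(U) = {$, x, z}; in T→z R, the suffix after R is empty, so FOLLOW(R) ⊇ FOLLOW(T) = {$, x, z}. Thus FOLLOW(R) = {$, x, z}.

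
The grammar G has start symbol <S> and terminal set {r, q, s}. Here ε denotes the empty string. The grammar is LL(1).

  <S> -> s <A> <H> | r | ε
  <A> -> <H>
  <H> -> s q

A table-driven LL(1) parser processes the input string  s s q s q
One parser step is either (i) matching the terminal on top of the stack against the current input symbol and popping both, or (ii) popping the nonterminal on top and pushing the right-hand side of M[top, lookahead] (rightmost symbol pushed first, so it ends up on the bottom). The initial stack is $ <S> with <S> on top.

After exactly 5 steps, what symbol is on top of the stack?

step 1: stack=$ <S>  input=s s q s q $  — expand <S> -> s <A> <H>
step 2: stack=$ <H> <A> s  input=s s q s q $  — match s
step 3: stack=$ <H> <A>  input=s q s q $  — expand <A> -> <H>
step 4: stack=$ <H> <H>  input=s q s q $  — expand <H> -> s q
step 5: stack=$ <H> q s  input=s q s q $  — match s
Stack after step 5: $ <H> q (top = q).

q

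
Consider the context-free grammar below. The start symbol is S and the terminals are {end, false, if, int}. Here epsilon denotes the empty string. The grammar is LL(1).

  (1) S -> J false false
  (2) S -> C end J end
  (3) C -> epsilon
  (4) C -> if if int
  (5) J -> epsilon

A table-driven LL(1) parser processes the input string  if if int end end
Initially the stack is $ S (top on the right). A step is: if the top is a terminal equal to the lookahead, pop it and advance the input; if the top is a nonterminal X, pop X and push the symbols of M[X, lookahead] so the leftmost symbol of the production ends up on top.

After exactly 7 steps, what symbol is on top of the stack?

step 1: stack=$ S  input=if if int end end $  — expand S -> C end J end
step 2: stack=$ end J end C  input=if if int end end $  — expand C -> if if int
step 3: stack=$ end J end int if if  input=if if int end end $  — match if
step 4: stack=$ end J end int if  input=if int end end $  — match if
step 5: stack=$ end J end int  input=int end end $  — match int
step 6: stack=$ end J end  input=end end $  — match end
step 7: stack=$ end J  input=end $  — expand J -> epsilon
Stack after step 7: $ end (top = end).

end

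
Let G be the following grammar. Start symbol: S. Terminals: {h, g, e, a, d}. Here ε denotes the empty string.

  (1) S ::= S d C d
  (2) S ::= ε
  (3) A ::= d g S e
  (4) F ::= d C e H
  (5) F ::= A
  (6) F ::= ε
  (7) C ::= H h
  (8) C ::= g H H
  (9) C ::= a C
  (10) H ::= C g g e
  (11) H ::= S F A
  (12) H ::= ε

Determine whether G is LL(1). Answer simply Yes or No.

No

FIRST(S) = {ε, d}
FIRST(A) = {d}
FIRST(F) = {ε, d}
FIRST(C) = {a, d, g, h}
FIRST(H) = {ε, a, d, g, h}
FOLLOW(S) = {$, d, e}
FOLLOW(A) = {a, d, e, g, h}
FOLLOW(F) = {d}
FOLLOW(C) = {d, e, g}
FOLLOW(H) = {a, d, e, g, h}
Cell M[C, a] receives both C ::= H h and C ::= a C — the grammar is not LL(1).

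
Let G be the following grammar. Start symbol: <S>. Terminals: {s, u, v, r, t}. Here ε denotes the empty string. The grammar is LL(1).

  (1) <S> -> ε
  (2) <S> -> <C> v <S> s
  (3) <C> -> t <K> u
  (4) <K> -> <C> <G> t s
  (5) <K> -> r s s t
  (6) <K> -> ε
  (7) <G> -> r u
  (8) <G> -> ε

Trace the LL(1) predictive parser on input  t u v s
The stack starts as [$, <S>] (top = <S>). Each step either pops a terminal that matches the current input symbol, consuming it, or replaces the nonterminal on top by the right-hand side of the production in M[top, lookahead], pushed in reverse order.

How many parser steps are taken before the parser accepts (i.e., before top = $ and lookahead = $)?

8

step 1: stack=$ <S>  input=t u v s $  — expand <S> -> <C> v <S> s
step 2: stack=$ s <S> v <C>  input=t u v s $  — expand <C> -> t <K> u
step 3: stack=$ s <S> v u <K> t  input=t u v s $  — match t
step 4: stack=$ s <S> v u <K>  input=u v s $  — expand <K> -> ε
step 5: stack=$ s <S> v u  input=u v s $  — match u
step 6: stack=$ s <S> v  input=v s $  — match v
step 7: stack=$ s <S>  input=s $  — expand <S> -> ε
step 8: stack=$ s  input=s $  — match s
Accept reached after 8 steps.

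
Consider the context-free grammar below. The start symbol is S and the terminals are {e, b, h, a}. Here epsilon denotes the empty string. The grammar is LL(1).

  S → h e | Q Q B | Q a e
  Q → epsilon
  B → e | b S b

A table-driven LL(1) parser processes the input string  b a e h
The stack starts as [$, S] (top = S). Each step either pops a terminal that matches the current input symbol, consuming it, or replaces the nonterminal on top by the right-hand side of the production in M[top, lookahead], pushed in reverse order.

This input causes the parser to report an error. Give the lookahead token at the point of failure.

h

      Stack      Input      Action
   1  $ S        b a e h $  expand S → Q Q B
   2  $ B Q Q    b a e h $  expand Q → epsilon
   3  $ B Q      b a e h $  expand Q → epsilon
   4  $ B        b a e h $  expand B → b S b
   5  $ b S b    b a e h $  match b
   6  $ b S      a e h $    expand S → Q a e
   7  $ b e a Q  a e h $    expand Q → epsilon
   8  $ b e a    a e h $    match a
   9  $ b e      e h $      match e
  10  $ b        h $        error: top is terminal b but lookahead is h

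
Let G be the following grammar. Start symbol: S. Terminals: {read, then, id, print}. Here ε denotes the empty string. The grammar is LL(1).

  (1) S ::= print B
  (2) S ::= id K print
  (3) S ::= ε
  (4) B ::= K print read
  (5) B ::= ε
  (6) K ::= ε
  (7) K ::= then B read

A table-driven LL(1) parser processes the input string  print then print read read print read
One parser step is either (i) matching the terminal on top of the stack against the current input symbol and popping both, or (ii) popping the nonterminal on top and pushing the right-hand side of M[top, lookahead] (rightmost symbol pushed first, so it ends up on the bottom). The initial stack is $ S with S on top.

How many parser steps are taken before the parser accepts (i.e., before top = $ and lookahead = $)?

step 1: stack=$ S  input=print then print read read print read $  — expand S ::= print B
step 2: stack=$ B print  input=print then print read read print read $  — match print
step 3: stack=$ B  input=then print read read print read $  — expand B ::= K print read
step 4: stack=$ read print K  input=then print read read print read $  — expand K ::= then B read
step 5: stack=$ read print read B then  input=then print read read print read $  — match then
step 6: stack=$ read print read B  input=print read read print read $  — expand B ::= K print read
step 7: stack=$ read print read read print K  input=print read read print read $  — expand K ::= ε
step 8: stack=$ read print read read print  input=print read read print read $  — match print
step 9: stack=$ read print read read  input=read read print read $  — match read
step 10: stack=$ read print read  input=read print read $  — match read
step 11: stack=$ read print  input=print read $  — match print
step 12: stack=$ read  input=read $  — match read
Accept reached after 12 steps.

12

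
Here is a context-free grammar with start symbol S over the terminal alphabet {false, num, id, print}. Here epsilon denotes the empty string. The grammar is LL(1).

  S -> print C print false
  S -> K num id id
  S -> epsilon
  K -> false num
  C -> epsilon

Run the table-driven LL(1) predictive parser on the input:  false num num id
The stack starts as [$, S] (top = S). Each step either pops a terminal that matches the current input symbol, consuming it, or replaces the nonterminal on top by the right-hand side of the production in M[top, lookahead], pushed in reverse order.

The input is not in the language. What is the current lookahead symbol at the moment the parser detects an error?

     Stack                  Input               Action
  1  $ S                    false num num id $  expand S -> K num id id
  2  $ id id num K          false num num id $  expand K -> false num
  3  $ id id num num false  false num num id $  match false
  4  $ id id num num        num num id $        match num
  5  $ id id num            num id $            match num
  6  $ id id                id $                match id
  7  $ id                   $                   error: top is terminal id but lookahead is $

$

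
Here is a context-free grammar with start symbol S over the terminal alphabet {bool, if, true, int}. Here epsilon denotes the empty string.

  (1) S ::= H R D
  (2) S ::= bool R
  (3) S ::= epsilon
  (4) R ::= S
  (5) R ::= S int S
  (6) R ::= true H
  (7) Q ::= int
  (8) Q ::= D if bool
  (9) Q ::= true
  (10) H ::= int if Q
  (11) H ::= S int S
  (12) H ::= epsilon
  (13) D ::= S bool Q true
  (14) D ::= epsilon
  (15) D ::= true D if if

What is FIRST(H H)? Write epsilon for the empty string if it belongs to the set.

{epsilon, bool, int, true}

FIRST(S) = {epsilon, bool, int, true}  (via H R D)
FIRST(R) = {epsilon, bool, int, true}  (via S, S int S)
FIRST(H) = {epsilon, bool, int, true}  (via S int S)
FIRST(D) = {epsilon, bool, int, true}  (via S bool Q true)
FIRST(Q) = {bool, if, int, true}  (via D if bool)
FIRST(H H): take FIRST of each symbol in turn, carrying on past any symbol whose FIRST contains epsilon; result {epsilon, bool, int, true}.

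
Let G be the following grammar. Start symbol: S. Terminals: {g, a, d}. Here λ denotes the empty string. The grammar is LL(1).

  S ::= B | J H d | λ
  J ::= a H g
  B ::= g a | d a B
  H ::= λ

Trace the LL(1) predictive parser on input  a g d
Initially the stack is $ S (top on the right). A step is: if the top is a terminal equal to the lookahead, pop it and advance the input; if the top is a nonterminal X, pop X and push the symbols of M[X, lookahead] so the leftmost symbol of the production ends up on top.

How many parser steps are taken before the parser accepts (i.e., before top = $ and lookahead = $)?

step 1: stack=$ S  input=a g d $  — expand S ::= J H d
step 2: stack=$ d H J  input=a g d $  — expand J ::= a H g
step 3: stack=$ d H g H a  input=a g d $  — match a
step 4: stack=$ d H g H  input=g d $  — expand H ::= λ
step 5: stack=$ d H g  input=g d $  — match g
step 6: stack=$ d H  input=d $  — expand H ::= λ
step 7: stack=$ d  input=d $  — match d
Accept reached after 7 steps.

7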